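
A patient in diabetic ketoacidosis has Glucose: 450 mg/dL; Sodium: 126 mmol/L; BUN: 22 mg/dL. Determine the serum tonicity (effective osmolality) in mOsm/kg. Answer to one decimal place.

Effective osmolality excludes urea (freely permeant across cell membranes):
2·Na + glucose/18
= 2·126 + 450/18
= 252 + 25
= 277 mOsm/kg

277.0 mOsm/kg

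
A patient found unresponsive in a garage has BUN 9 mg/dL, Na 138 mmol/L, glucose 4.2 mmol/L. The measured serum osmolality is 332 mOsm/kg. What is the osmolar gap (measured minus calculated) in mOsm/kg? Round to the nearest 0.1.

Calculated osmolality = 2·Na + glucose + BUN/2.8
= 2·138 + 4.2 + 9/2.8
= 276 + 4.20 + 3.21
= 283.41 mOsm/kg ≈ 283.4 mOsm/kg
Osmolar gap = measured − calculated = 332 − 283.4 = 48.6 mOsm/kg

48.6 mOsm/kg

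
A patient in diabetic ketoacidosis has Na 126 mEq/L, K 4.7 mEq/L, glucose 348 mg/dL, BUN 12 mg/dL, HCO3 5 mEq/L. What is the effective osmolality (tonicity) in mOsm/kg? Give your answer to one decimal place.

Effective osmolality excludes urea (freely permeant across cell membranes):
2·Na + glucose/18
= 2·126 + 348/18
= 252 + 19.33
= 271.33 mOsm/kg

271.3 mOsm/kg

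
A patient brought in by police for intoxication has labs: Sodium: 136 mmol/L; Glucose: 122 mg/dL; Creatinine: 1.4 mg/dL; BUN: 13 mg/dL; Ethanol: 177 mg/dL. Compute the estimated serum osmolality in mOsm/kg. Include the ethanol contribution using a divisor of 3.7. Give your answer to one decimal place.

331.3 mOsm/kg

Calculated osmolality = 2·Na + glucose/18 + BUN/2.8 + ethanol/3.7
= 2·136 + 122/18 + 13/2.8 + 177/3.7
= 272 + 6.78 + 4.64 + 47.84
= 331.26 mOsm/kg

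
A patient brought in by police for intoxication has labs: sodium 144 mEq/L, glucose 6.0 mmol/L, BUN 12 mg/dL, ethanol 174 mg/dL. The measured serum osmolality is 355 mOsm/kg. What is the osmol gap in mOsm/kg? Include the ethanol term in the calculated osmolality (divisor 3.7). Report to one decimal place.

Calculated osmolality = 2·Na + glucose + BUN/2.8 + ethanol/3.7
= 2·144 + 6 + 12/2.8 + 174/3.7
= 288 + 6 + 4.29 + 47.03
= 345.32 mOsm/kg ≈ 345.3 mOsm/kg
Osmolar gap = measured − calculated = 355 − 345.3 = 9.7 mOsm/kg

9.7 mOsm/kg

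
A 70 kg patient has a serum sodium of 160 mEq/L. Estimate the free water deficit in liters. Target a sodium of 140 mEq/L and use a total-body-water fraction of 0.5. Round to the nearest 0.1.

TBW = 0.5 · 70 = 35 L
Free water deficit = TBW · (Na/140 − 1)
= 35 · (160/140 − 1)
= 35 · 0.1429
= 5 L

5.0 L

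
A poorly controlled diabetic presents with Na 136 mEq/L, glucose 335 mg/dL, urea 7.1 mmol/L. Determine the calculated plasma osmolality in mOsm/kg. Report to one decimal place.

297.7 mOsm/kg

Calculated osmolality = 2·Na + glucose/18 + urea
= 2·136 + 335/18 + 7.1
= 272 + 18.61 + 7.10
= 297.71 mOsm/kg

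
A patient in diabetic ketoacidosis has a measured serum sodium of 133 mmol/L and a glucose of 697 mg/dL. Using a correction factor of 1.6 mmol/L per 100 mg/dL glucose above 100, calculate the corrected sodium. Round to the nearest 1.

Corrected Na = measured Na + 1.6 · (glucose − 100)/100
= 133 + 1.6 · (697 − 100)/100
= 133 + 9.6
= 142.6 mmol/L

143 mmol/L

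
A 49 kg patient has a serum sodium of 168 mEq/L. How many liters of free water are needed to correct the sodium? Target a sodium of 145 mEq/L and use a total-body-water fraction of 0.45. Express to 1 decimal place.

3.5 L

TBW = 0.45 · 49 = 22.05 L
Free water deficit = TBW · (Na/145 − 1)
= 22.05 · (168/145 − 1)
= 22.05 · 0.1586
= 3.5 L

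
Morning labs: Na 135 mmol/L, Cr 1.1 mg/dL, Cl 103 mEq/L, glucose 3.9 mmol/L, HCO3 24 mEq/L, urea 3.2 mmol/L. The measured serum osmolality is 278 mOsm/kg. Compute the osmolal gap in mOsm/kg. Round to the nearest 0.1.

0.9 mOsm/kg

Calculated osmolality = 2·Na + glucose + urea
= 2·135 + 3.9 + 3.2
= 270 + 3.90 + 3.20
= 277.1 mOsm/kg ≈ 277.1 mOsm/kg
Osmolar gap = measured − calculated = 278 − 277.1 = 0.9 mOsm/kg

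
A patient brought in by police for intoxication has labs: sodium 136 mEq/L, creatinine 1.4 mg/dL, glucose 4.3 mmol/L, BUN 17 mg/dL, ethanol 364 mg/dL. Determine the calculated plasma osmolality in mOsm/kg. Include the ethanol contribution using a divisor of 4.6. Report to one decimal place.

361.5 mOsm/kg

Calculated osmolality = 2·Na + glucose + BUN/2.8 + ethanol/4.6
= 2·136 + 4.3 + 17/2.8 + 364/4.6
= 272 + 4.30 + 6.07 + 79.13
= 361.5 mOsm/kg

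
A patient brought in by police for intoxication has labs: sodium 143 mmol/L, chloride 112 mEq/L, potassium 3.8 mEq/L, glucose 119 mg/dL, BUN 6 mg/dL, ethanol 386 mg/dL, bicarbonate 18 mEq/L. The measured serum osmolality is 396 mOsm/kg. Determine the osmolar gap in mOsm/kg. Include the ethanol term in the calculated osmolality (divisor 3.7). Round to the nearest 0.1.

Calculated osmolality = 2·Na + glucose/18 + BUN/2.8 + ethanol/3.7
= 2·143 + 119/18 + 6/2.8 + 386/3.7
= 286 + 6.61 + 2.14 + 104.32
= 399.07 mOsm/kg ≈ 399.1 mOsm/kg
Osmolar gap = measured − calculated = 396 − 399.1 = -3.1 mOsm/kg

-3.1 mOsm/kg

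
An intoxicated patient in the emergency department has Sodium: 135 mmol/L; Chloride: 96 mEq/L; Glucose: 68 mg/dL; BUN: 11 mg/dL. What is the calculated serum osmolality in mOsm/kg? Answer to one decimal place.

277.7 mOsm/kg

Calculated osmolality = 2·Na + glucose/18 + BUN/2.8
= 2·135 + 68/18 + 11/2.8
= 270 + 3.78 + 3.93
= 277.71 mOsm/kg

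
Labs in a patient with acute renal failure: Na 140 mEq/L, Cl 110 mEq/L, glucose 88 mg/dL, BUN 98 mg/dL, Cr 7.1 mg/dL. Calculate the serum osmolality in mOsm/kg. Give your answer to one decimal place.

Calculated osmolality = 2·Na + glucose/18 + BUN/2.8
= 2·140 + 88/18 + 98/2.8
= 280 + 4.89 + 35
= 319.89 mOsm/kg

319.9 mOsm/kg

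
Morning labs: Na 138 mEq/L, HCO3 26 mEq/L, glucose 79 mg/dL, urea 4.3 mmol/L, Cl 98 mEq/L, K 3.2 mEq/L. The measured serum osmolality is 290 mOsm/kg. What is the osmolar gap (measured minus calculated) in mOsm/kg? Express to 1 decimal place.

5.3 mOsm/kg

Calculated osmolality = 2·Na + glucose/18 + urea
= 2·138 + 79/18 + 4.3
= 276 + 4.39 + 4.30
= 284.69 mOsm/kg ≈ 284.7 mOsm/kg
Osmolar gap = measured − calculated = 290 − 284.7 = 5.3 mOsm/kg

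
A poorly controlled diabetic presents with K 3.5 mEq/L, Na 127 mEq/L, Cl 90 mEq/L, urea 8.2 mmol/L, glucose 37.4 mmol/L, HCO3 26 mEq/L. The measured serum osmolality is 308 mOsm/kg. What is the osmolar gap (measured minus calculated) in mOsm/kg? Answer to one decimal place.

Calculated osmolality = 2·Na + glucose + urea
= 2·127 + 37.4 + 8.2
= 254 + 37.40 + 8.20
= 299.6 mOsm/kg ≈ 299.6 mOsm/kg
Osmolar gap = measured − calculated = 308 − 299.6 = 8.4 mOsm/kg

8.4 mOsm/kg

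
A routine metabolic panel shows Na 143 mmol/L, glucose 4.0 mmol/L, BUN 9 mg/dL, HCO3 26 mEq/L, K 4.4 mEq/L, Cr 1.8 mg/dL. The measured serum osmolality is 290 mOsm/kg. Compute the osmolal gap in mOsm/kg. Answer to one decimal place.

-3.2 mOsm/kg

Calculated osmolality = 2·Na + glucose + BUN/2.8
= 2·143 + 4 + 9/2.8
= 286 + 4 + 3.21
= 293.21 mOsm/kg ≈ 293.2 mOsm/kg
Osmolar gap = measured − calculated = 290 − 293.2 = -3.2 mOsm/kg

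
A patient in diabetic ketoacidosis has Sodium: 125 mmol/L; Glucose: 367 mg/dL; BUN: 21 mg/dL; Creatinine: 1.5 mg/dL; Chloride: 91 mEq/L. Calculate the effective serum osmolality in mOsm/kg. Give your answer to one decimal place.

Effective osmolality excludes urea (freely permeant across cell membranes):
2·Na + glucose/18
= 2·125 + 367/18
= 250 + 20.39
= 270.39 mOsm/kg

270.4 mOsm/kg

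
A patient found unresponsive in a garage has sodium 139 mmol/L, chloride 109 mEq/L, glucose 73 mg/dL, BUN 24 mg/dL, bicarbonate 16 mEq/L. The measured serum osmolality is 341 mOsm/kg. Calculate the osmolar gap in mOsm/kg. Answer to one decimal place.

50.4 mOsm/kg

Calculated osmolality = 2·Na + glucose/18 + BUN/2.8
= 2·139 + 73/18 + 24/2.8
= 278 + 4.06 + 8.57
= 290.63 mOsm/kg ≈ 290.6 mOsm/kg
Osmolar gap = measured − calculated = 341 − 290.6 = 50.4 mOsm/kg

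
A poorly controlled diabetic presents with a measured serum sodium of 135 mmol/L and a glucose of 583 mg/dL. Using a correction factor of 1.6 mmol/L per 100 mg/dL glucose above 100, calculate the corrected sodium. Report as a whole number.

Corrected Na = measured Na + 1.6 · (glucose − 100)/100
= 135 + 1.6 · (583 − 100)/100
= 135 + 7.7
= 142.7 mmol/L

143 mmol/L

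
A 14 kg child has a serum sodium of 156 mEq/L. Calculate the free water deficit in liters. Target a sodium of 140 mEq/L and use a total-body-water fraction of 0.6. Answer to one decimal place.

1.0 L

TBW = 0.6 · 14 = 8.4 L
Free water deficit = TBW · (Na/140 − 1)
= 8.4 · (156/140 − 1)
= 8.4 · 0.1143
= 0.96 L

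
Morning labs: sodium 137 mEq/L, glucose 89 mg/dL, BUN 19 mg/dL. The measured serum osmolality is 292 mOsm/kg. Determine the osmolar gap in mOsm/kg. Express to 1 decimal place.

6.3 mOsm/kg

Calculated osmolality = 2·Na + glucose/18 + BUN/2.8
= 2·137 + 89/18 + 19/2.8
= 274 + 4.94 + 6.79
= 285.73 mOsm/kg ≈ 285.7 mOsm/kg
Osmolar gap = measured − calculated = 292 − 285.7 = 6.3 mOsm/kg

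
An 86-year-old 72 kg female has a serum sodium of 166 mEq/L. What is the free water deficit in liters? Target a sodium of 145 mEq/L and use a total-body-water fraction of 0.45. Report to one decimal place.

4.7 L

TBW = 0.45 · 72 = 32.4 L
Free water deficit = TBW · (Na/145 − 1)
= 32.4 · (166/145 − 1)
= 32.4 · 0.1448
= 4.69 L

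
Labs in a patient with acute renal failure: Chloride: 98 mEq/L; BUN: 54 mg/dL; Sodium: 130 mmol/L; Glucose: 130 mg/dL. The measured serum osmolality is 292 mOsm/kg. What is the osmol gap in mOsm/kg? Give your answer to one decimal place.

Calculated osmolality = 2·Na + glucose/18 + BUN/2.8
= 2·130 + 130/18 + 54/2.8
= 260 + 7.22 + 19.29
= 286.51 mOsm/kg ≈ 286.5 mOsm/kg
Osmolar gap = measured − calculated = 292 − 286.5 = 5.5 mOsm/kg

5.5 mOsm/kg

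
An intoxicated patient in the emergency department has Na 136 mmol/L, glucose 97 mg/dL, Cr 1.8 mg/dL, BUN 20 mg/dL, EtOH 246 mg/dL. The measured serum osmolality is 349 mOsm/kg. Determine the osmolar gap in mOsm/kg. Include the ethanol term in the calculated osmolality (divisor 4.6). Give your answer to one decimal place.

11.0 mOsm/kg

Calculated osmolality = 2·Na + glucose/18 + BUN/2.8 + ethanol/4.6
= 2·136 + 97/18 + 20/2.8 + 246/4.6
= 272 + 5.39 + 7.14 + 53.48
= 338.01 mOsm/kg ≈ 338.0 mOsm/kg
Osmolar gap = measured − calculated = 349 − 338.0 = 11.0 mOsm/kg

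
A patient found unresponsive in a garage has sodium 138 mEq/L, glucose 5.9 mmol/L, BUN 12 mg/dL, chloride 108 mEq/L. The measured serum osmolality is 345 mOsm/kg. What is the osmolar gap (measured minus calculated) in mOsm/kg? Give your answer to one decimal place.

Calculated osmolality = 2·Na + glucose + BUN/2.8
= 2·138 + 5.9 + 12/2.8
= 276 + 5.90 + 4.29
= 286.19 mOsm/kg ≈ 286.2 mOsm/kg
Osmolar gap = measured − calculated = 345 − 286.2 = 58.8 mOsm/kg

58.8 mOsm/kg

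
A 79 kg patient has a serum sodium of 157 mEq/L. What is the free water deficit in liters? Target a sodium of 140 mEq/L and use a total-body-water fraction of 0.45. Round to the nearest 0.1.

TBW = 0.45 · 79 = 35.55 L
Free water deficit = TBW · (Na/140 − 1)
= 35.55 · (157/140 − 1)
= 35.55 · 0.1214
= 4.32 L

4.3 L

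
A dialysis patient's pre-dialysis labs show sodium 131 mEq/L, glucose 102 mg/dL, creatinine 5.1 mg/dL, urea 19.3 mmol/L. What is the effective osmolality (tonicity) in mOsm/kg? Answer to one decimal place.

267.7 mOsm/kg

Effective osmolality excludes urea (freely permeant across cell membranes):
2·Na + glucose/18
= 2·131 + 102/18
= 262 + 5.67
= 267.67 mOsm/kg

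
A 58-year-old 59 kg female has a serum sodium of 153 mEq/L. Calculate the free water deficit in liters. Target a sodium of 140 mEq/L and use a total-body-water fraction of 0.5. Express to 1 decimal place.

TBW = 0.5 · 59 = 29.5 L
Free water deficit = TBW · (Na/140 − 1)
= 29.5 · (153/140 − 1)
= 29.5 · 0.0929
= 2.74 L

2.7 L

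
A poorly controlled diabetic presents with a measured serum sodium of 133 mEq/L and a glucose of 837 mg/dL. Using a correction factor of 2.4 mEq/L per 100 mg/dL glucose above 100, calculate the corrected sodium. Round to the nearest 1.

151 mEq/L

Corrected Na = measured Na + 2.4 · (glucose − 100)/100
= 133 + 2.4 · (837 − 100)/100
= 133 + 17.7
= 150.7 mEq/L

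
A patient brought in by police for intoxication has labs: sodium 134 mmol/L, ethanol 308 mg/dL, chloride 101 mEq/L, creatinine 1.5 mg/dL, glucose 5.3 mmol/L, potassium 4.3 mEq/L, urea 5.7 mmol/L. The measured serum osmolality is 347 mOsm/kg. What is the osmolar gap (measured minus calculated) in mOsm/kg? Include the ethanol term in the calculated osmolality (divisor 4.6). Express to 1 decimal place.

1.0 mOsm/kg

Calculated osmolality = 2·Na + glucose + urea + ethanol/4.6
= 2·134 + 5.3 + 5.7 + 308/4.6
= 268 + 5.30 + 5.70 + 66.96
= 345.96 mOsm/kg ≈ 346.0 mOsm/kg
Osmolar gap = measured − calculated = 347 − 346.0 = 1.0 mOsm/kg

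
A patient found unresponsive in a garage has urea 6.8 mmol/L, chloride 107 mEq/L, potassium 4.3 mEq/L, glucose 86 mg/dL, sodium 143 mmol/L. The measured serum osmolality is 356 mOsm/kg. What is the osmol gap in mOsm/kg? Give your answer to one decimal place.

58.4 mOsm/kg

Calculated osmolality = 2·Na + glucose/18 + urea
= 2·143 + 86/18 + 6.8
= 286 + 4.78 + 6.80
= 297.58 mOsm/kg ≈ 297.6 mOsm/kg
Osmolar gap = measured − calculated = 356 − 297.6 = 58.4 mOsm/kg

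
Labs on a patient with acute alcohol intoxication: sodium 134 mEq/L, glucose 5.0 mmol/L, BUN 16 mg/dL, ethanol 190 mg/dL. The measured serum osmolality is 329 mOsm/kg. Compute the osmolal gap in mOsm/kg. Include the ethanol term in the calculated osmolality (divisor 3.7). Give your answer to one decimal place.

Calculated osmolality = 2·Na + glucose + BUN/2.8 + ethanol/3.7
= 2·134 + 5 + 16/2.8 + 190/3.7
= 268 + 5 + 5.71 + 51.35
= 330.06 mOsm/kg ≈ 330.1 mOsm/kg
Osmolar gap = measured − calculated = 329 − 330.1 = -1.1 mOsm/kg

-1.1 mOsm/kg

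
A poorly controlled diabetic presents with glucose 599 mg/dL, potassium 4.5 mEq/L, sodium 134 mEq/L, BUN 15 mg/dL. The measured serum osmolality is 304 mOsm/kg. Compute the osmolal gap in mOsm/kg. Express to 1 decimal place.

Calculated osmolality = 2·Na + glucose/18 + BUN/2.8
= 2·134 + 599/18 + 15/2.8
= 268 + 33.28 + 5.36
= 306.64 mOsm/kg ≈ 306.6 mOsm/kg
Osmolar gap = measured − calculated = 304 − 306.6 = -2.6 mOsm/kg

-2.6 mOsm/kg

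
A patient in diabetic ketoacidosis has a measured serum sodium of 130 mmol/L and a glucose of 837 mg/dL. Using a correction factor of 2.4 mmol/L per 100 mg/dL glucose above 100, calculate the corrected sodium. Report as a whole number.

Corrected Na = measured Na + 2.4 · (glucose − 100)/100
= 130 + 2.4 · (837 − 100)/100
= 130 + 17.7
= 147.7 mmol/L

148 mmol/L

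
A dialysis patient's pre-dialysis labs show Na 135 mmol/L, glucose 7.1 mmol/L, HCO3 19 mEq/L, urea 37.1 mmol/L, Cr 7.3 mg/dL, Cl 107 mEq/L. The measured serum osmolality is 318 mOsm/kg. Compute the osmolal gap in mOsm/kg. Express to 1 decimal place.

3.8 mOsm/kg

Calculated osmolality = 2·Na + glucose + urea
= 2·135 + 7.1 + 37.1
= 270 + 7.10 + 37.10
= 314.2 mOsm/kg ≈ 314.2 mOsm/kg
Osmolar gap = measured − calculated = 318 − 314.2 = 3.8 mOsm/kg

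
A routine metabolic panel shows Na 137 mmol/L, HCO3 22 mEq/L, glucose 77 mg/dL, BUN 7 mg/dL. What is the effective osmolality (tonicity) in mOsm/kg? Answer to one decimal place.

278.3 mOsm/kg

Effective osmolality excludes urea (freely permeant across cell membranes):
2·Na + glucose/18
= 2·137 + 77/18
= 274 + 4.28
= 278.28 mOsm/kg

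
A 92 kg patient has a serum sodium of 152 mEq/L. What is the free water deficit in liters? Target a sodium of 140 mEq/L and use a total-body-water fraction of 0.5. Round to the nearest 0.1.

3.9 L

TBW = 0.5 · 92 = 46 L
Free water deficit = TBW · (Na/140 − 1)
= 46 · (152/140 − 1)
= 46 · 0.0857
= 3.94 L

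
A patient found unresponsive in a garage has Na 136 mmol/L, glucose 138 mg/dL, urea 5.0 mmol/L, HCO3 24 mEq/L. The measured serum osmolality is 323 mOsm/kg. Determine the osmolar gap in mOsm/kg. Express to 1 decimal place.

38.3 mOsm/kg

Calculated osmolality = 2·Na + glucose/18 + urea
= 2·136 + 138/18 + 5
= 272 + 7.67 + 5
= 284.67 mOsm/kg ≈ 284.7 mOsm/kg
Osmolar gap = measured − calculated = 323 − 284.7 = 38.3 mOsm/kg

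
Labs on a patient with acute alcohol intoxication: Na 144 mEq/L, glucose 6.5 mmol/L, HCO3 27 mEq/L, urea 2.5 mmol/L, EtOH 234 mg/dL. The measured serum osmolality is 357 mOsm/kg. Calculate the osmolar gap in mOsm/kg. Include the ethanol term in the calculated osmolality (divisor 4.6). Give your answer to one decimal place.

9.1 mOsm/kg

Calculated osmolality = 2·Na + glucose + urea + ethanol/4.6
= 2·144 + 6.5 + 2.5 + 234/4.6
= 288 + 6.50 + 2.50 + 50.87
= 347.87 mOsm/kg ≈ 347.9 mOsm/kg
Osmolar gap = measured − calculated = 357 − 347.9 = 9.1 mOsm/kg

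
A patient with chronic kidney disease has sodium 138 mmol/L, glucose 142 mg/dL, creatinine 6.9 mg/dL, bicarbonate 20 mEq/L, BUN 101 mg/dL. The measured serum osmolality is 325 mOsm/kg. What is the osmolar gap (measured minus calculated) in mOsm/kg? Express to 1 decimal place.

5.0 mOsm/kg

Calculated osmolality = 2·Na + glucose/18 + BUN/2.8
= 2·138 + 142/18 + 101/2.8
= 276 + 7.89 + 36.07
= 319.96 mOsm/kg ≈ 320.0 mOsm/kg
Osmolar gap = measured − calculated = 325 − 320.0 = 5.0 mOsm/kg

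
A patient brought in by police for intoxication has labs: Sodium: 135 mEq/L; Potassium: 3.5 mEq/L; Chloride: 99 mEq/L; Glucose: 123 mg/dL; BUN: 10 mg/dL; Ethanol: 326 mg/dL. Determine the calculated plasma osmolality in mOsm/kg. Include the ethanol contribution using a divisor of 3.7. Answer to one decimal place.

Calculated osmolality = 2·Na + glucose/18 + BUN/2.8 + ethanol/3.7
= 2·135 + 123/18 + 10/2.8 + 326/3.7
= 270 + 6.83 + 3.57 + 88.11
= 368.51 mOsm/kg

368.5 mOsm/kg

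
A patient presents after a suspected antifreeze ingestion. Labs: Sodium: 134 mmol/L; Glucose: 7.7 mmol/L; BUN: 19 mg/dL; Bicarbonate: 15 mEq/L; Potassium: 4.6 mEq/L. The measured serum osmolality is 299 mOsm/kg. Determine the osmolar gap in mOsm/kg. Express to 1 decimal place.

16.5 mOsm/kg

Calculated osmolality = 2·Na + glucose + BUN/2.8
= 2·134 + 7.7 + 19/2.8
= 268 + 7.70 + 6.79
= 282.49 mOsm/kg ≈ 282.5 mOsm/kg
Osmolar gap = measured − calculated = 299 − 282.5 = 16.5 mOsm/kg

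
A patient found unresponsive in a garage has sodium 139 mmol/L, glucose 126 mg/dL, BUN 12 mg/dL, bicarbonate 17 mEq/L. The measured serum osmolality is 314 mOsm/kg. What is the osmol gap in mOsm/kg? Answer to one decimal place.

24.7 mOsm/kg

Calculated osmolality = 2·Na + glucose/18 + BUN/2.8
= 2·139 + 126/18 + 12/2.8
= 278 + 7 + 4.29
= 289.29 mOsm/kg ≈ 289.3 mOsm/kg
Osmolar gap = measured − calculated = 314 − 289.3 = 24.7 mOsm/kg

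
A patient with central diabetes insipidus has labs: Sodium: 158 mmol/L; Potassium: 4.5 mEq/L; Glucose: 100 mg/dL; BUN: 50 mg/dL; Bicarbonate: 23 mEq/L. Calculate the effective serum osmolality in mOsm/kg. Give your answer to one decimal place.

321.6 mOsm/kg

Effective osmolality excludes urea (freely permeant across cell membranes):
2·Na + glucose/18
= 2·158 + 100/18
= 316 + 5.56
= 321.56 mOsm/kg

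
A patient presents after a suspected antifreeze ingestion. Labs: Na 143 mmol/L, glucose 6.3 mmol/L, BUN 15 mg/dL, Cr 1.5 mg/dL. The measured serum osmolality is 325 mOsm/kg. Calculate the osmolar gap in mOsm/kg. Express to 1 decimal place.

27.3 mOsm/kg

Calculated osmolality = 2·Na + glucose + BUN/2.8
= 2·143 + 6.3 + 15/2.8
= 286 + 6.30 + 5.36
= 297.66 mOsm/kg ≈ 297.7 mOsm/kg
Osmolar gap = measured − calculated = 325 − 297.7 = 27.3 mOsm/kg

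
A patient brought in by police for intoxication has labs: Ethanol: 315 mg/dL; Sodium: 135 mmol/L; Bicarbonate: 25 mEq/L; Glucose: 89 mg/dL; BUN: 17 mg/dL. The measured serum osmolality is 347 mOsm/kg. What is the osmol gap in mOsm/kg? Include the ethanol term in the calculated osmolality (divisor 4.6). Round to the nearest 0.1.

-2.5 mOsm/kg

Calculated osmolality = 2·Na + glucose/18 + BUN/2.8 + ethanol/4.6
= 2·135 + 89/18 + 17/2.8 + 315/4.6
= 270 + 4.94 + 6.07 + 68.48
= 349.49 mOsm/kg ≈ 349.5 mOsm/kg
Osmolar gap = measured − calculated = 347 − 349.5 = -2.5 mOsm/kg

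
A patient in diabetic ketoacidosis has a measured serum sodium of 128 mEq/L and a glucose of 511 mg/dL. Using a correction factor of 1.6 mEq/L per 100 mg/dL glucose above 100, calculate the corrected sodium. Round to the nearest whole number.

135 mEq/L

Corrected Na = measured Na + 1.6 · (glucose − 100)/100
= 128 + 1.6 · (511 − 100)/100
= 128 + 6.6
= 134.6 mEq/L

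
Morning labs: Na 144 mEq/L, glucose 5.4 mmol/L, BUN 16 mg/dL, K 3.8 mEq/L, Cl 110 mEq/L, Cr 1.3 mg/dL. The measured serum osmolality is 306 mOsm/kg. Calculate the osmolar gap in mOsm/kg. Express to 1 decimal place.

6.9 mOsm/kg

Calculated osmolality = 2·Na + glucose + BUN/2.8
= 2·144 + 5.4 + 16/2.8
= 288 + 5.40 + 5.71
= 299.11 mOsm/kg ≈ 299.1 mOsm/kg
Osmolar gap = measured − calculated = 306 − 299.1 = 6.9 mOsm/kg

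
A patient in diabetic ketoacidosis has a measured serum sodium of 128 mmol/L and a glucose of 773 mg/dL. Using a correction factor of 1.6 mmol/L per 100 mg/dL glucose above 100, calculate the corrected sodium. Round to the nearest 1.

Corrected Na = measured Na + 1.6 · (glucose − 100)/100
= 128 + 1.6 · (773 − 100)/100
= 128 + 10.8
= 138.8 mmol/L

139 mmol/L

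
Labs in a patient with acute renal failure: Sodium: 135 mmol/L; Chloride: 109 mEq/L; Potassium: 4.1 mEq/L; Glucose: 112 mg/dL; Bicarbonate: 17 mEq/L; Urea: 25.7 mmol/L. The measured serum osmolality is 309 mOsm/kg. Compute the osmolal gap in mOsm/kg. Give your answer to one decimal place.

Calculated osmolality = 2·Na + glucose/18 + urea
= 2·135 + 112/18 + 25.7
= 270 + 6.22 + 25.70
= 301.92 mOsm/kg ≈ 301.9 mOsm/kg
Osmolar gap = measured − calculated = 309 − 301.9 = 7.1 mOsm/kg

7.1 mOsm/kg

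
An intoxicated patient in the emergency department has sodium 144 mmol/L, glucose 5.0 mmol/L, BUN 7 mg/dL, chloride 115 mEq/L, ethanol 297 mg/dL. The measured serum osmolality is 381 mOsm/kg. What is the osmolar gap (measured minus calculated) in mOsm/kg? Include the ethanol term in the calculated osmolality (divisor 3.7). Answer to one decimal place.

5.2 mOsm/kg

Calculated osmolality = 2·Na + glucose + BUN/2.8 + ethanol/3.7
= 2·144 + 5 + 7/2.8 + 297/3.7
= 288 + 5 + 2.50 + 80.27
= 375.77 mOsm/kg ≈ 375.8 mOsm/kg
Osmolar gap = measured − calculated = 381 − 375.8 = 5.2 mOsm/kg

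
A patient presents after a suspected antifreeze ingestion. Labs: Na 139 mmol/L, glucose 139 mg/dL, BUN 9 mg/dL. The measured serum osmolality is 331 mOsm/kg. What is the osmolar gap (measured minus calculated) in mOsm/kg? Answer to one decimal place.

42.1 mOsm/kg

Calculated osmolality = 2·Na + glucose/18 + BUN/2.8
= 2·139 + 139/18 + 9/2.8
= 278 + 7.72 + 3.21
= 288.93 mOsm/kg ≈ 288.9 mOsm/kg
Osmolar gap = measured − calculated = 331 − 288.9 = 42.1 mOsm/kg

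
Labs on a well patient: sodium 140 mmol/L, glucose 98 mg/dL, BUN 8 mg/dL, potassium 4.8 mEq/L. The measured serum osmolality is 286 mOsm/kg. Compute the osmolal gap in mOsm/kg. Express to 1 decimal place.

-2.3 mOsm/kg

Calculated osmolality = 2·Na + glucose/18 + BUN/2.8
= 2·140 + 98/18 + 8/2.8
= 280 + 5.44 + 2.86
= 288.3 mOsm/kg ≈ 288.3 mOsm/kg
Osmolar gap = measured − calculated = 286 − 288.3 = -2.3 mOsm/kg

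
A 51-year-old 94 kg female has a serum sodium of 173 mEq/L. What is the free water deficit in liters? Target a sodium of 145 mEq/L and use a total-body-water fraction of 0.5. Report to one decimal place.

TBW = 0.5 · 94 = 47 L
Free water deficit = TBW · (Na/145 − 1)
= 47 · (173/145 − 1)
= 47 · 0.1931
= 9.08 L

9.1 L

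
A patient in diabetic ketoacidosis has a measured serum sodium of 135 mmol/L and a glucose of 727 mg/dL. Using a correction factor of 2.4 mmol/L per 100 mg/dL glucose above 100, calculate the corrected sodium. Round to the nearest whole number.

Corrected Na = measured Na + 2.4 · (glucose − 100)/100
= 135 + 2.4 · (727 − 100)/100
= 135 + 15
= 150 mmol/L

150 mmol/L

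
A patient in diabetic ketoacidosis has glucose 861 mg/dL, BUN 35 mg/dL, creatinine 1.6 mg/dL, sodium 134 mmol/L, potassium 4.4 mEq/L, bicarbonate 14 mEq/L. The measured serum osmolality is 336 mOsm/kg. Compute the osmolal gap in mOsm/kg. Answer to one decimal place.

Calculated osmolality = 2·Na + glucose/18 + BUN/2.8
= 2·134 + 861/18 + 35/2.8
= 268 + 47.83 + 12.50
= 328.33 mOsm/kg ≈ 328.3 mOsm/kg
Osmolar gap = measured − calculated = 336 − 328.3 = 7.7 mOsm/kg

7.7 mOsm/kg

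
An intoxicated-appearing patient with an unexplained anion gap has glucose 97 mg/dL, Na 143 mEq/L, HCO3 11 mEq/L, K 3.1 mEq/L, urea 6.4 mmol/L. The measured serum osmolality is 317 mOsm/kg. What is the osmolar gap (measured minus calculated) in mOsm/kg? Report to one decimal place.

19.2 mOsm/kg

Calculated osmolality = 2·Na + glucose/18 + urea
= 2·143 + 97/18 + 6.4
= 286 + 5.39 + 6.40
= 297.79 mOsm/kg ≈ 297.8 mOsm/kg
Osmolar gap = measured − calculated = 317 − 297.8 = 19.2 mOsm/kg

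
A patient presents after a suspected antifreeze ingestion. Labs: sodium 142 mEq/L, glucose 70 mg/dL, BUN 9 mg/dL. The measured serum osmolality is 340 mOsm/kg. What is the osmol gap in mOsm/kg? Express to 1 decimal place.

48.9 mOsm/kg

Calculated osmolality = 2·Na + glucose/18 + BUN/2.8
= 2·142 + 70/18 + 9/2.8
= 284 + 3.89 + 3.21
= 291.1 mOsm/kg ≈ 291.1 mOsm/kg
Osmolar gap = measured − calculated = 340 − 291.1 = 48.9 mOsm/kg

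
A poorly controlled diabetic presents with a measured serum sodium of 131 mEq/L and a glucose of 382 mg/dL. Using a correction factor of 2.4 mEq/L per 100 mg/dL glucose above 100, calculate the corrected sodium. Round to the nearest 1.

138 mEq/L

Corrected Na = measured Na + 2.4 · (glucose − 100)/100
= 131 + 2.4 · (382 − 100)/100
= 131 + 6.8
= 137.8 mEq/L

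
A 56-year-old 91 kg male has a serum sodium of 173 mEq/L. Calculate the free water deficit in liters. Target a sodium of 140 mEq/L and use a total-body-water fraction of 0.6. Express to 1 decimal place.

TBW = 0.6 · 91 = 54.6 L
Free water deficit = TBW · (Na/140 − 1)
= 54.6 · (173/140 − 1)
= 54.6 · 0.2357
= 12.87 L

12.9 L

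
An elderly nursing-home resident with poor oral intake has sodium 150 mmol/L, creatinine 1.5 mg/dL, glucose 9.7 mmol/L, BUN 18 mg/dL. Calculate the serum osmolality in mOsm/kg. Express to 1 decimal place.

Calculated osmolality = 2·Na + glucose + BUN/2.8
= 2·150 + 9.7 + 18/2.8
= 300 + 9.70 + 6.43
= 316.13 mOsm/kg

316.1 mOsm/kg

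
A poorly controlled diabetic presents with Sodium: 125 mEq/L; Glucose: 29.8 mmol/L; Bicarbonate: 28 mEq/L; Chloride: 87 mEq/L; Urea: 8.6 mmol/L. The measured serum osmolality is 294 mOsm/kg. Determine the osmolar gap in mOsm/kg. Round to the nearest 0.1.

Calculated osmolality = 2·Na + glucose + urea
= 2·125 + 29.8 + 8.6
= 250 + 29.80 + 8.60
= 288.4 mOsm/kg ≈ 288.4 mOsm/kg
Osmolar gap = measured − calculated = 294 − 288.4 = 5.6 mOsm/kg

5.6 mOsm/kg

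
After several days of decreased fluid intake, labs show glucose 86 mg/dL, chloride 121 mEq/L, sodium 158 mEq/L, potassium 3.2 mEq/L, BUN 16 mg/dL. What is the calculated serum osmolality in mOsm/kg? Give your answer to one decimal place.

326.5 mOsm/kg

Calculated osmolality = 2·Na + glucose/18 + BUN/2.8
= 2·158 + 86/18 + 16/2.8
= 316 + 4.78 + 5.71
= 326.49 mOsm/kg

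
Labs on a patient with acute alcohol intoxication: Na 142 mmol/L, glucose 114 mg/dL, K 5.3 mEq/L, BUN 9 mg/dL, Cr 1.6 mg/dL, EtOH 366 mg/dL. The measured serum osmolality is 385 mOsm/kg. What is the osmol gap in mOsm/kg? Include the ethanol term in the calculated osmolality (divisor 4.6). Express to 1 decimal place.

Calculated osmolality = 2·Na + glucose/18 + BUN/2.8 + ethanol/4.6
= 2·142 + 114/18 + 9/2.8 + 366/4.6
= 284 + 6.33 + 3.21 + 79.57
= 373.11 mOsm/kg ≈ 373.1 mOsm/kg
Osmolar gap = measured − calculated = 385 − 373.1 = 11.9 mOsm/kg

11.9 mOsm/kg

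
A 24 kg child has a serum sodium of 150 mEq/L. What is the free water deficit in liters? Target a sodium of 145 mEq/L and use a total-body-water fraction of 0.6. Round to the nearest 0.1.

0.5 L

TBW = 0.6 · 24 = 14.4 L
Free water deficit = TBW · (Na/145 − 1)
= 14.4 · (150/145 − 1)
= 14.4 · 0.0345
= 0.5 L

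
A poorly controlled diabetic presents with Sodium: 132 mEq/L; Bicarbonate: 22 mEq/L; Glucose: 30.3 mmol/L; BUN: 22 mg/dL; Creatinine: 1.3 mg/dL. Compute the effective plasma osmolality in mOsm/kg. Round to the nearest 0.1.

Effective osmolality excludes urea (freely permeant across cell membranes):
2·Na + glucose
= 2·132 + 30.3
= 264 + 30.3
= 294.3 mOsm/kg

294.3 mOsm/kg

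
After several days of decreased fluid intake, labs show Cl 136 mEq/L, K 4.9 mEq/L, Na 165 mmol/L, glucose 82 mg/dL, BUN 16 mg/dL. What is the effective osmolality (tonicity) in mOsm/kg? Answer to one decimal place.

334.6 mOsm/kg

Effective osmolality excludes urea (freely permeant across cell membranes):
2·Na + glucose/18
= 2·165 + 82/18
= 330 + 4.56
= 334.56 mOsm/kg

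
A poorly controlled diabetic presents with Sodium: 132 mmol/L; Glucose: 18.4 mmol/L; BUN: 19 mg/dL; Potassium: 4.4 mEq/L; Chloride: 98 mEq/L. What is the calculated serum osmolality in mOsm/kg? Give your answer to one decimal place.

Calculated osmolality = 2·Na + glucose + BUN/2.8
= 2·132 + 18.4 + 19/2.8
= 264 + 18.40 + 6.79
= 289.19 mOsm/kg

289.2 mOsm/kg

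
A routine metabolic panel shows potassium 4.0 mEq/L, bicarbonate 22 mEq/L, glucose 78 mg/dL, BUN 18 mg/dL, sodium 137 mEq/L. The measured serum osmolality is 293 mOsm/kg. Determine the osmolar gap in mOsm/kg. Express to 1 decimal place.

8.2 mOsm/kg

Calculated osmolality = 2·Na + glucose/18 + BUN/2.8
= 2·137 + 78/18 + 18/2.8
= 274 + 4.33 + 6.43
= 284.76 mOsm/kg ≈ 284.8 mOsm/kg
Osmolar gap = measured − calculated = 293 − 284.8 = 8.2 mOsm/kg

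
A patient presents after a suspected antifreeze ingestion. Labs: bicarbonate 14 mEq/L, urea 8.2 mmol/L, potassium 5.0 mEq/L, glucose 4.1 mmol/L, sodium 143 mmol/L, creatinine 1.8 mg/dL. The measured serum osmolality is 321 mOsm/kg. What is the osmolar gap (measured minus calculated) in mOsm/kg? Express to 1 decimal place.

22.7 mOsm/kg

Calculated osmolality = 2·Na + glucose + urea
= 2·143 + 4.1 + 8.2
= 286 + 4.10 + 8.20
= 298.3 mOsm/kg ≈ 298.3 mOsm/kg
Osmolar gap = measured − calculated = 321 − 298.3 = 22.7 mOsm/kg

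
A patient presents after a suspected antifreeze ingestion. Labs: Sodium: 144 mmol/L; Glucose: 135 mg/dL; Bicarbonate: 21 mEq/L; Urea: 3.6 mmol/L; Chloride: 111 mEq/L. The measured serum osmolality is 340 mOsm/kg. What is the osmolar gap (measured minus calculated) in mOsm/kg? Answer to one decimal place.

Calculated osmolality = 2·Na + glucose/18 + urea
= 2·144 + 135/18 + 3.6
= 288 + 7.50 + 3.60
= 299.1 mOsm/kg ≈ 299.1 mOsm/kg
Osmolar gap = measured − calculated = 340 − 299.1 = 40.9 mOsm/kg

40.9 mOsm/kg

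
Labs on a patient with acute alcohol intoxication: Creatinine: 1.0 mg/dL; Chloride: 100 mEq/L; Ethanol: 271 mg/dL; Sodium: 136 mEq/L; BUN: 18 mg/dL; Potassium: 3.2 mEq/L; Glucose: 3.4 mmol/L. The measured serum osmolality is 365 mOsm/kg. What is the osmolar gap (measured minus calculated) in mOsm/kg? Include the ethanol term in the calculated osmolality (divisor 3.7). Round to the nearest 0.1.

9.9 mOsm/kg

Calculated osmolality = 2·Na + glucose + BUN/2.8 + ethanol/3.7
= 2·136 + 3.4 + 18/2.8 + 271/3.7
= 272 + 3.40 + 6.43 + 73.24
= 355.07 mOsm/kg ≈ 355.1 mOsm/kg
Osmolar gap = measured − calculated = 365 − 355.1 = 9.9 mOsm/kg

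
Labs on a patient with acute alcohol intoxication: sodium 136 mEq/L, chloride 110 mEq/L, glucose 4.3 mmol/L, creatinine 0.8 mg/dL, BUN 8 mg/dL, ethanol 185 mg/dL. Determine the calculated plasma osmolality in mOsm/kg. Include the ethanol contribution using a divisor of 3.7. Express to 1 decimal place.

329.2 mOsm/kg

Calculated osmolality = 2·Na + glucose + BUN/2.8 + ethanol/3.7
= 2·136 + 4.3 + 8/2.8 + 185/3.7
= 272 + 4.30 + 2.86 + 50
= 329.16 mOsm/kg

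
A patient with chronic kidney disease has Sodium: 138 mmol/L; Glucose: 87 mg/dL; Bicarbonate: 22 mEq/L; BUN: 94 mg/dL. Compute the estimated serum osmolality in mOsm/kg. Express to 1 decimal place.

Calculated osmolality = 2·Na + glucose/18 + BUN/2.8
= 2·138 + 87/18 + 94/2.8
= 276 + 4.83 + 33.57
= 314.4 mOsm/kg

314.4 mOsm/kg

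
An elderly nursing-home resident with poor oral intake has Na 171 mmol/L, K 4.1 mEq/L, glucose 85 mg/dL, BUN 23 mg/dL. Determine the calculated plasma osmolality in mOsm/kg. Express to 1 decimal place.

Calculated osmolality = 2·Na + glucose/18 + BUN/2.8
= 2·171 + 85/18 + 23/2.8
= 342 + 4.72 + 8.21
= 354.93 mOsm/kg

354.9 mOsm/kg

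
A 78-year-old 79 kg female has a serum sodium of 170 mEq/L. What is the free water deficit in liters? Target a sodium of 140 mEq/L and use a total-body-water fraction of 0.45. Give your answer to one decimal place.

7.6 L

TBW = 0.45 · 79 = 35.55 L
Free water deficit = TBW · (Na/140 − 1)
= 35.55 · (170/140 − 1)
= 35.55 · 0.2143
= 7.62 L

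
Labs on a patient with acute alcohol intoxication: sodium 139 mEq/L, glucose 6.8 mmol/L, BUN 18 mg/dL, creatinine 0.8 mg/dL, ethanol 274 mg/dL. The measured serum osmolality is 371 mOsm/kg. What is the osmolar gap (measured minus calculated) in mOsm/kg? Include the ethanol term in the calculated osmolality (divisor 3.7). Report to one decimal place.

Calculated osmolality = 2·Na + glucose + BUN/2.8 + ethanol/3.7
= 2·139 + 6.8 + 18/2.8 + 274/3.7
= 278 + 6.80 + 6.43 + 74.05
= 365.28 mOsm/kg ≈ 365.3 mOsm/kg
Osmolar gap = measured − calculated = 371 − 365.3 = 5.7 mOsm/kg

5.7 mOsm/kg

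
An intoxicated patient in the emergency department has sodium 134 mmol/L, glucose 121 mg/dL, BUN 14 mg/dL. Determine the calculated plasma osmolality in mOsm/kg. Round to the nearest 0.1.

Calculated osmolality = 2·Na + glucose/18 + BUN/2.8
= 2·134 + 121/18 + 14/2.8
= 268 + 6.72 + 5
= 279.72 mOsm/kg

279.7 mOsm/kg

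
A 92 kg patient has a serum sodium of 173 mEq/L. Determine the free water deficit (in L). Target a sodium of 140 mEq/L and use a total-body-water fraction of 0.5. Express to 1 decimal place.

10.8 L

TBW = 0.5 · 92 = 46 L
Free water deficit = TBW · (Na/140 − 1)
= 46 · (173/140 − 1)
= 46 · 0.2357
= 10.84 L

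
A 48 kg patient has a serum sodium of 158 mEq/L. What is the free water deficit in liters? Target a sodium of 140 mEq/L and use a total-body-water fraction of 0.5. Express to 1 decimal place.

3.1 L

TBW = 0.5 · 48 = 24 L
Free water deficit = TBW · (Na/140 − 1)
= 24 · (158/140 − 1)
= 24 · 0.1286
= 3.09 L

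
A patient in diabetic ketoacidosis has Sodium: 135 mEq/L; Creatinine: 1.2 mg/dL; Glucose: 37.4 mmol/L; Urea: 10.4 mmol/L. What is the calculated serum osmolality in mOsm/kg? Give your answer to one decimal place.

317.8 mOsm/kg

Calculated osmolality = 2·Na + glucose + urea
= 2·135 + 37.4 + 10.4
= 270 + 37.40 + 10.40
= 317.8 mOsm/kg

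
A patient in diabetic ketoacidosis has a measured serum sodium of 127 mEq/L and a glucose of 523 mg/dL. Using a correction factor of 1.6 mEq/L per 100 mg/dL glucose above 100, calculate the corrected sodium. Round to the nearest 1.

Corrected Na = measured Na + 1.6 · (glucose − 100)/100
= 127 + 1.6 · (523 − 100)/100
= 127 + 6.8
= 133.8 mEq/L

134 mEq/L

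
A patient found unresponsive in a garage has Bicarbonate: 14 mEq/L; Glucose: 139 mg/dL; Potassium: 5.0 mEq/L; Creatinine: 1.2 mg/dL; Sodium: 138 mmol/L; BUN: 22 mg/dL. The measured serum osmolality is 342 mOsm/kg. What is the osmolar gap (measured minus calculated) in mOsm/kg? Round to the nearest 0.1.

50.4 mOsm/kg

Calculated osmolality = 2·Na + glucose/18 + BUN/2.8
= 2·138 + 139/18 + 22/2.8
= 276 + 7.72 + 7.86
= 291.58 mOsm/kg ≈ 291.6 mOsm/kg
Osmolar gap = measured − calculated = 342 − 291.6 = 50.4 mOsm/kg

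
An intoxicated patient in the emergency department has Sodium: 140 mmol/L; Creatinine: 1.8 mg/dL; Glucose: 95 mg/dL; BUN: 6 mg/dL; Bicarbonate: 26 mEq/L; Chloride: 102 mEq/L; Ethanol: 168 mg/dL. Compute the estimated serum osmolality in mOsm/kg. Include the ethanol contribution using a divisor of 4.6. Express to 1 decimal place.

Calculated osmolality = 2·Na + glucose/18 + BUN/2.8 + ethanol/4.6
= 2·140 + 95/18 + 6/2.8 + 168/4.6
= 280 + 5.28 + 2.14 + 36.52
= 323.94 mOsm/kg

323.9 mOsm/kg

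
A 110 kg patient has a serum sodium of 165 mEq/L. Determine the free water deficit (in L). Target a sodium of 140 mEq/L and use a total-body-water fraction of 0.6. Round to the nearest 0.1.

11.8 L

TBW = 0.6 · 110 = 66 L
Free water deficit = TBW · (Na/140 − 1)
= 66 · (165/140 − 1)
= 66 · 0.1786
= 11.79 L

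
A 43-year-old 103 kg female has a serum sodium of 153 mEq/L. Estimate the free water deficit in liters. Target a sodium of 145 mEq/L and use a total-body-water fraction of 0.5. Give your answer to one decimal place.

2.8 L

TBW = 0.5 · 103 = 51.5 L
Free water deficit = TBW · (Na/145 − 1)
= 51.5 · (153/145 − 1)
= 51.5 · 0.0552
= 2.84 L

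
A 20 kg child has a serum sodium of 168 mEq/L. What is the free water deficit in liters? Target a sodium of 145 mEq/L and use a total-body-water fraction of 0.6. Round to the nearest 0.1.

TBW = 0.6 · 20 = 12 L
Free water deficit = TBW · (Na/145 − 1)
= 12 · (168/145 − 1)
= 12 · 0.1586
= 1.9 L

1.9 L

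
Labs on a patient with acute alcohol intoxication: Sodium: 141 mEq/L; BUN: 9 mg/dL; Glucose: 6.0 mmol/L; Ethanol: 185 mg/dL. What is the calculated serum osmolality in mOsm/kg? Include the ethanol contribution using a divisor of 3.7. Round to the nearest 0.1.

341.2 mOsm/kg

Calculated osmolality = 2·Na + glucose + BUN/2.8 + ethanol/3.7
= 2·141 + 6 + 9/2.8 + 185/3.7
= 282 + 6 + 3.21 + 50
= 341.21 mOsm/kg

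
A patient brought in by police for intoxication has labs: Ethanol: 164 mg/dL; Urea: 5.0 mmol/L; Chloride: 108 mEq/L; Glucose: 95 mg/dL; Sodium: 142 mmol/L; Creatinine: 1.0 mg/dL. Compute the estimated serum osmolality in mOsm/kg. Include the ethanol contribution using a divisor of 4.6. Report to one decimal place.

Calculated osmolality = 2·Na + glucose/18 + urea + ethanol/4.6
= 2·142 + 95/18 + 5 + 164/4.6
= 284 + 5.28 + 5 + 35.65
= 329.93 mOsm/kg

329.9 mOsm/kg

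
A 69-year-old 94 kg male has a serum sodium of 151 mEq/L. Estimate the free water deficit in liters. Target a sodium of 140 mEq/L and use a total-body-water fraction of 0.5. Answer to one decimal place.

TBW = 0.5 · 94 = 47 L
Free water deficit = TBW · (Na/140 − 1)
= 47 · (151/140 − 1)
= 47 · 0.0786
= 3.69 L

3.7 L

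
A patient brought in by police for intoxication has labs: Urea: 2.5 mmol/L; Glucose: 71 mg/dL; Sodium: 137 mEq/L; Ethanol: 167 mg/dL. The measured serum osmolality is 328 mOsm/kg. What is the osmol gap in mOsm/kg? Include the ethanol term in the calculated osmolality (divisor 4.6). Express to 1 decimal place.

11.3 mOsm/kg

Calculated osmolality = 2·Na + glucose/18 + urea + ethanol/4.6
= 2·137 + 71/18 + 2.5 + 167/4.6
= 274 + 3.94 + 2.50 + 36.30
= 316.74 mOsm/kg ≈ 316.7 mOsm/kg
Osmolar gap = measured − calculated = 328 − 316.7 = 11.3 mOsm/kg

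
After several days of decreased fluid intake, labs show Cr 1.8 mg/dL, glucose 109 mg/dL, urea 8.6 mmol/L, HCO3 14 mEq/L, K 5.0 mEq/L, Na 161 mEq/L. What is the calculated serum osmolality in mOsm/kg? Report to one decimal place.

Calculated osmolality = 2·Na + glucose/18 + urea
= 2·161 + 109/18 + 8.6
= 322 + 6.06 + 8.60
= 336.66 mOsm/kg

336.7 mOsm/kg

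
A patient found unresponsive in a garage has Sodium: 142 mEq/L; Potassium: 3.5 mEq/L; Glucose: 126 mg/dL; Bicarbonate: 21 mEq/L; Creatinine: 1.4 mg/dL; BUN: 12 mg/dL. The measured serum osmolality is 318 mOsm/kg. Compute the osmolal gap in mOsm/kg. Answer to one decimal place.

Calculated osmolality = 2·Na + glucose/18 + BUN/2.8
= 2·142 + 126/18 + 12/2.8
= 284 + 7 + 4.29
= 295.29 mOsm/kg ≈ 295.3 mOsm/kg
Osmolar gap = measured − calculated = 318 − 295.3 = 22.7 mOsm/kg

22.7 mOsm/kg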